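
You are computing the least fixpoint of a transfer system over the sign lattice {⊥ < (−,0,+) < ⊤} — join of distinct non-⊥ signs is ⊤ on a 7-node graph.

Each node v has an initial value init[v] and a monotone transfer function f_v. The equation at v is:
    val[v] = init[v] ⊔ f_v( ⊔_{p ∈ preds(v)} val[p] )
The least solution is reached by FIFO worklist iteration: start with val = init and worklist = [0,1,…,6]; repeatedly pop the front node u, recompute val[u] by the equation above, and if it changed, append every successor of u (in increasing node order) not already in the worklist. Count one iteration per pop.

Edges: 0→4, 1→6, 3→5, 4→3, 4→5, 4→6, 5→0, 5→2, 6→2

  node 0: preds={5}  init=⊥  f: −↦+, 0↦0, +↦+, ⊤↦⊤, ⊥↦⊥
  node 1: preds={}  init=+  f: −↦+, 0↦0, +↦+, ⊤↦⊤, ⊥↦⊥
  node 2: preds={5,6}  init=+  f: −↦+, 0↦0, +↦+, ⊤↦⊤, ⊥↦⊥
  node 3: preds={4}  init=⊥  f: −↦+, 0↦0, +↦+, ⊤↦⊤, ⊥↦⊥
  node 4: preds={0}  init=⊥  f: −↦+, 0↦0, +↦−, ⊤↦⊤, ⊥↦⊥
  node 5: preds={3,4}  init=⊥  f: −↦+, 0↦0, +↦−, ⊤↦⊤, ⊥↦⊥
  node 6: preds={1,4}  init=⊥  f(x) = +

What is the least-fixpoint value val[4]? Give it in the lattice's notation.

Iteration log — 8 steps:
  step 1. node 0  ⊔preds=⊥  new=⊥  stable
  step 2. node 1  ⊔preds=⊥  new=+  stable
  step 3. node 2  ⊔preds=⊥  new=+  stable
  step 4. node 3  ⊔preds=⊥  new=⊥  stable
  step 5. node 4  ⊔preds=⊥  new=⊥  stable
  step 6. node 5  ⊔preds=⊥  new=⊥  stable
  step 7. node 6  ⊔preds=+  new=+  old=⊥  +wl: 2
  step 8. node 2  ⊔preds=+  new=+  stable

Least fixpoint reached:
  node 0: ⊥
  node 1: +
  node 2: +
  node 3: ⊥
  node 4: ⊥
  node 5: ⊥
  node 6: +

⊥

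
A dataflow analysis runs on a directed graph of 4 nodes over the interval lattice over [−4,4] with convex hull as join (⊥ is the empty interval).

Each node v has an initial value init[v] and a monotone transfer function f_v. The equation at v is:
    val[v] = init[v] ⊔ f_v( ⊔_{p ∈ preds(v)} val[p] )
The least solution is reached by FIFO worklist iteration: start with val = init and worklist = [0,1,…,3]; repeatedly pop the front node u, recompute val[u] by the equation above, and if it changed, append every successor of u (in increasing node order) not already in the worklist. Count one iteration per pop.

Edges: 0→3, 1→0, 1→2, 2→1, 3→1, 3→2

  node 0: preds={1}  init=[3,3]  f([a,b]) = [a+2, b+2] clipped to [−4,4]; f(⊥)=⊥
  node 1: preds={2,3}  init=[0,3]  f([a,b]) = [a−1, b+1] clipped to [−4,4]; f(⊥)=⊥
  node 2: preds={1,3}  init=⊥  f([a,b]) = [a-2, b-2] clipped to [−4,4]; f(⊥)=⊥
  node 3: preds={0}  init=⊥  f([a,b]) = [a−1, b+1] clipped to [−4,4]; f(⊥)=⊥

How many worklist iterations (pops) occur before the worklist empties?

Trace (15 dequeues):
  [1] u=0 | in [0,3] | out [2,4] | prev [3,3] | push {}
  [2] u=1 | in ⊥ | out [0,3] | ==
  [3] u=2 | in [0,3] | out [-2,1] | prev ⊥ | push {1}
  [4] u=3 | in [2,4] | out [1,4] | prev ⊥ | push {2}
  [5] u=1 | in [-2,4] | out [-3,4] | prev [0,3] | push {0}
  [6] u=2 | in [-3,4] | out [-4,2] | prev [-2,1] | push {1}
  [7] u=0 | in [-3,4] | out [-1,4] | prev [2,4] | push {3}
  [8] u=1 | in [-4,4] | out [-4,4] | prev [-3,4] | push {0,2}
  [9] u=3 | in [-1,4] | out [-2,4] | prev [1,4] | push {1}
  [10] u=0 | in [-4,4] | out [-2,4] | prev [-1,4] | push {3}
  [11] u=2 | in [-4,4] | out [-4,2] | ==
  [12] u=1 | in [-4,4] | out [-4,4] | ==
  [13] u=3 | in [-2,4] | out [-3,4] | prev [-2,4] | push {1,2}
  [14] u=1 | in [-4,4] | out [-4,4] | ==
  [15] u=2 | in [-4,4] | out [-4,2] | ==

Converged values:
  [0] [-2,4]
  [1] [-4,4]
  [2] [-4,2]
  [3] [-3,4]

15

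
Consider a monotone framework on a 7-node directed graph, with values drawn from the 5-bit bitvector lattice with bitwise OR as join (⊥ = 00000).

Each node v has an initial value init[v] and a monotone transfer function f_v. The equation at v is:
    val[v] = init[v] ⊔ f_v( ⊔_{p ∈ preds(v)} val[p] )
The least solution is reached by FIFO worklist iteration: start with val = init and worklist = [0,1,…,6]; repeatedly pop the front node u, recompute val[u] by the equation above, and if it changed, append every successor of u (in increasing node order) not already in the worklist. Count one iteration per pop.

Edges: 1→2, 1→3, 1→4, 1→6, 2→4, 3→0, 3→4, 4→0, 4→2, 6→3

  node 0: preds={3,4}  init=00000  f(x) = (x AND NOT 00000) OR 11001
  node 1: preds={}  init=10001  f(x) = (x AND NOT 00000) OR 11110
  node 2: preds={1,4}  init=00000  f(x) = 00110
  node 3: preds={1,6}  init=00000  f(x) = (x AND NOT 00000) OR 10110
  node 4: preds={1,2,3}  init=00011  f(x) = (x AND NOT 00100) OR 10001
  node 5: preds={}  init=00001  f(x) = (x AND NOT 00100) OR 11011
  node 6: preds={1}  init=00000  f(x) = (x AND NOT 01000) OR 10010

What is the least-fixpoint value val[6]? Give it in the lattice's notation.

10111

Iteration log — 10 steps:
  step 1. node 0  ⊔preds=00011  new=11011  old=00000  +wl: 
  step 2. node 1  ⊔preds=00000  new=11111  old=10001  +wl: 
  step 3. node 2  ⊔preds=11111  new=00110  old=00000  +wl: 
  step 4. node 3  ⊔preds=11111  new=11111  old=00000  +wl: 0
  step 5. node 4  ⊔preds=11111  new=11011  old=00011  +wl: 2
  step 6. node 5  ⊔preds=00000  new=11011  old=00001  +wl: 
  step 7. node 6  ⊔preds=11111  new=10111  old=00000  +wl: 3
  step 8. node 0  ⊔preds=11111  new=11111  old=11011  +wl: 
  step 9. node 2  ⊔preds=11111  new=00110  stable
  step 10. node 3  ⊔preds=11111  new=11111  stable

Least fixpoint reached:
  node 0: 11111
  node 1: 11111
  node 2: 00110
  node 3: 11111
  node 4: 11011
  node 5: 11011
  node 6: 10111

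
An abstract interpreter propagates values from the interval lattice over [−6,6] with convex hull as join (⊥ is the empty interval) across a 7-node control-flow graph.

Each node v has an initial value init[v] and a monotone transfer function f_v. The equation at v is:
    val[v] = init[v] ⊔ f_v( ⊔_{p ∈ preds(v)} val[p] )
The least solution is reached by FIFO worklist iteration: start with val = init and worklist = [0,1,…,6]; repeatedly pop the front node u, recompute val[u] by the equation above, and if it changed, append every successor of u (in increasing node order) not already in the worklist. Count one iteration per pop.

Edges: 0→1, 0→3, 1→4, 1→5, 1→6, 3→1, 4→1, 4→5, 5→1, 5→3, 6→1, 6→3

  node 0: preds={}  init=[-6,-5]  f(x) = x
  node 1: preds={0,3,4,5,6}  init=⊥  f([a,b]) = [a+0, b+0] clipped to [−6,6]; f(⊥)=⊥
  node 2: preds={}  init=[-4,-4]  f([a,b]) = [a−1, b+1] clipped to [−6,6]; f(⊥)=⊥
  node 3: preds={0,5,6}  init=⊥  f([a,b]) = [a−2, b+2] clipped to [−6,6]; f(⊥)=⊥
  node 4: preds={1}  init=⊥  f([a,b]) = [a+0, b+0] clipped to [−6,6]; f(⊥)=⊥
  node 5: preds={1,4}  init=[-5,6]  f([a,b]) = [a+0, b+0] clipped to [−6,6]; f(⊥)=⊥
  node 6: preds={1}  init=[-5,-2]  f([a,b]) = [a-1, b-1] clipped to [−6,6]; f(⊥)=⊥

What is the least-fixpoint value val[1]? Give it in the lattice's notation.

Worklist (9 pops):
  #1 pop 0: in=⊥ → [-6,-5] (no change)
  #2 pop 1: in=[-6,6] → [-6,6] (was ⊥); enqueue []
  #3 pop 2: in=⊥ → [-4,-4] (no change)
  #4 pop 3: in=[-6,6] → [-6,6] (was ⊥); enqueue [1]
  #5 pop 4: in=[-6,6] → [-6,6] (was ⊥); enqueue []
  #6 pop 5: in=[-6,6] → [-6,6] (was [-5,6]); enqueue [3]
  #7 pop 6: in=[-6,6] → [-6,5] (was [-5,-2]); enqueue []
  #8 pop 1: in=[-6,6] → [-6,6] (no change)
  #9 pop 3: in=[-6,6] → [-6,6] (no change)

Fixpoint:
  val[0] = [-6,-5]
  val[1] = [-6,6]
  val[2] = [-4,-4]
  val[3] = [-6,6]
  val[4] = [-6,6]
  val[5] = [-6,6]
  val[6] = [-6,5]

[-6,6]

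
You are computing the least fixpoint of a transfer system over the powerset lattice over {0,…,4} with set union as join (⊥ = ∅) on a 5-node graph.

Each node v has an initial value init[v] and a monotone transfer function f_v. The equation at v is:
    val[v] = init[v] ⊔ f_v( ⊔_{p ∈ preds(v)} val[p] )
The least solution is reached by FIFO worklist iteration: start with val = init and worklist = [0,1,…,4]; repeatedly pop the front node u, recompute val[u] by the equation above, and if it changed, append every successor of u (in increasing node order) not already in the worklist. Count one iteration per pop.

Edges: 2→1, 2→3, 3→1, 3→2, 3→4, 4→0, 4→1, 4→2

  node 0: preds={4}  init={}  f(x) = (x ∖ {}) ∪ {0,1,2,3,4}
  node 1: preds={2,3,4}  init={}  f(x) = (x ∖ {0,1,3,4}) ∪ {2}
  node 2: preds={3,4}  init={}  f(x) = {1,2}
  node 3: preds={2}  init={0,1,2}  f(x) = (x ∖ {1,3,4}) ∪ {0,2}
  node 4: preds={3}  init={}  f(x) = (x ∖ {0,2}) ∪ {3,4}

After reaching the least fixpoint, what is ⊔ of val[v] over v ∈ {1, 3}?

{0,1,2}

Worklist (8 pops):
  #1 pop 0: in={} → {0,1,2,3,4} (was {}); enqueue []
  #2 pop 1: in={0,1,2} → {2} (was {}); enqueue []
  #3 pop 2: in={0,1,2} → {1,2} (was {}); enqueue [1]
  #4 pop 3: in={1,2} → {0,1,2} (no change)
  #5 pop 4: in={0,1,2} → {1,3,4} (was {}); enqueue [0,2]
  #6 pop 1: in={0,1,2,3,4} → {2} (no change)
  #7 pop 0: in={1,3,4} → {0,1,2,3,4} (no change)
  #8 pop 2: in={0,1,2,3,4} → {1,2} (no change)

Fixpoint:
  val[0] = {0,1,2,3,4}
  val[1] = {2}
  val[2] = {1,2}
  val[3] = {0,1,2}
  val[4] = {1,3,4}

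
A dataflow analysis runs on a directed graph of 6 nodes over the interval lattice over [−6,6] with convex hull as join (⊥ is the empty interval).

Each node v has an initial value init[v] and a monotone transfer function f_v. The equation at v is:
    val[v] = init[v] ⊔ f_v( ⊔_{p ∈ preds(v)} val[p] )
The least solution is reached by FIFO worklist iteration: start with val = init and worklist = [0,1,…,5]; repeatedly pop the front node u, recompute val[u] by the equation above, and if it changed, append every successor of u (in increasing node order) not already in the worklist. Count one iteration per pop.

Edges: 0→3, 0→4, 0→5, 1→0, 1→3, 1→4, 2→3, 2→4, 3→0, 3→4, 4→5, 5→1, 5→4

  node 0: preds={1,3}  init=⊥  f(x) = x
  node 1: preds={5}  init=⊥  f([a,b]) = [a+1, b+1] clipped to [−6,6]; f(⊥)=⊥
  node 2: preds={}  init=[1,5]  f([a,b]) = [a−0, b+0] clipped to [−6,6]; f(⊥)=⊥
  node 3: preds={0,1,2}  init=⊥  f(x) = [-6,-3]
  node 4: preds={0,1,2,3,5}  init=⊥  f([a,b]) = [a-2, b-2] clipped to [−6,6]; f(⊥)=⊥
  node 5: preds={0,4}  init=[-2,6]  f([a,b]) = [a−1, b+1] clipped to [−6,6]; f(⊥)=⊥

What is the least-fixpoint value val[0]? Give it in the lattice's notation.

[-6,6]

Worklist (12 pops):
  #1 pop 0: in=⊥ → ⊥ (no change)
  #2 pop 1: in=[-2,6] → [-1,6] (was ⊥); enqueue [0]
  #3 pop 2: in=⊥ → [1,5] (no change)
  #4 pop 3: in=[-1,6] → [-6,-3] (was ⊥); enqueue []
  #5 pop 4: in=[-6,6] → [-6,4] (was ⊥); enqueue []
  #6 pop 5: in=[-6,4] → [-6,6] (was [-2,6]); enqueue [1,4]
  #7 pop 0: in=[-6,6] → [-6,6] (was ⊥); enqueue [3,5]
  #8 pop 1: in=[-6,6] → [-5,6] (was [-1,6]); enqueue [0]
  #9 pop 4: in=[-6,6] → [-6,4] (no change)
  #10 pop 3: in=[-6,6] → [-6,-3] (no change)
  #11 pop 5: in=[-6,6] → [-6,6] (no change)
  #12 pop 0: in=[-6,6] → [-6,6] (no change)

Fixpoint:
  val[0] = [-6,6]
  val[1] = [-5,6]
  val[2] = [1,5]
  val[3] = [-6,-3]
  val[4] = [-6,4]
  val[5] = [-6,6]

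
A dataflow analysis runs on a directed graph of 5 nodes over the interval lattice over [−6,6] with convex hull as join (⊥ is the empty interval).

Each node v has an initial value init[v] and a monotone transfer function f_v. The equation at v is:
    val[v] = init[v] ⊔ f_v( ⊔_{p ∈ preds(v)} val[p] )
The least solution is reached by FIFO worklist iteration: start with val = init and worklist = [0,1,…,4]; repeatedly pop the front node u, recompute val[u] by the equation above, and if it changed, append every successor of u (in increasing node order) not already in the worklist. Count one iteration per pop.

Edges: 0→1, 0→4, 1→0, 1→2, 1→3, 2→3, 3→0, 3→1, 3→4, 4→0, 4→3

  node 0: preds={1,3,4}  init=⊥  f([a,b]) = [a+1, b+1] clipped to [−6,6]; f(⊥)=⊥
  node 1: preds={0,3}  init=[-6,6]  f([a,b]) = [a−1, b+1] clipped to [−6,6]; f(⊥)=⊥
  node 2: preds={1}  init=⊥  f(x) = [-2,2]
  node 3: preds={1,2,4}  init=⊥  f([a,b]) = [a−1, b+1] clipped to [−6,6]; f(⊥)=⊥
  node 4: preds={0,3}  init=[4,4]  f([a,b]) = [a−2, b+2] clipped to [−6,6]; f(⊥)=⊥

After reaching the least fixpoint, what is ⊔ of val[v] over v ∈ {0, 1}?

[-6,6]

Worklist (8 pops):
  #1 pop 0: in=[-6,6] → [-5,6] (was ⊥); enqueue []
  #2 pop 1: in=[-5,6] → [-6,6] (no change)
  #3 pop 2: in=[-6,6] → [-2,2] (was ⊥); enqueue []
  #4 pop 3: in=[-6,6] → [-6,6] (was ⊥); enqueue [0,1]
  #5 pop 4: in=[-6,6] → [-6,6] (was [4,4]); enqueue [3]
  #6 pop 0: in=[-6,6] → [-5,6] (no change)
  #7 pop 1: in=[-6,6] → [-6,6] (no change)
  #8 pop 3: in=[-6,6] → [-6,6] (no change)

Fixpoint:
  val[0] = [-5,6]
  val[1] = [-6,6]
  val[2] = [-2,2]
  val[3] = [-6,6]
  val[4] = [-6,6]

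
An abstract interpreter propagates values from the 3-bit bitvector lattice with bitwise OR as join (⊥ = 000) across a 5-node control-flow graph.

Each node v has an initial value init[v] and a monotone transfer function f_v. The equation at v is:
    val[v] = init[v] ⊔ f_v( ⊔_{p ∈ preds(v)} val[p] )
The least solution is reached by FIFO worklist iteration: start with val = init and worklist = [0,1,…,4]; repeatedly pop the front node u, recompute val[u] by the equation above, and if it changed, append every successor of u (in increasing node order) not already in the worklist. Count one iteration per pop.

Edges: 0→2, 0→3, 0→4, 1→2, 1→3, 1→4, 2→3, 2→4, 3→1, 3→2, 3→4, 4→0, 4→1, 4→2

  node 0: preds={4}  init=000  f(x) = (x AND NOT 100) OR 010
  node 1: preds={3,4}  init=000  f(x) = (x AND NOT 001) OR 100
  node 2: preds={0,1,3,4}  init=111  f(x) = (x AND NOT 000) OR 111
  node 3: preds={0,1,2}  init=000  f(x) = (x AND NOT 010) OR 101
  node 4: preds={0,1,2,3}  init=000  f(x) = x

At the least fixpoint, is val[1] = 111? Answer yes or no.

no

Worklist (11 pops):
  #1 pop 0: in=000 → 010 (was 000); enqueue []
  #2 pop 1: in=000 → 100 (was 000); enqueue []
  #3 pop 2: in=110 → 111 (no change)
  #4 pop 3: in=111 → 101 (was 000); enqueue [1,2]
  #5 pop 4: in=111 → 111 (was 000); enqueue [0]
  #6 pop 1: in=111 → 110 (was 100); enqueue [3,4]
  #7 pop 2: in=111 → 111 (no change)
  #8 pop 0: in=111 → 011 (was 010); enqueue [2]
  #9 pop 3: in=111 → 101 (no change)
  #10 pop 4: in=111 → 111 (no change)
  #11 pop 2: in=111 → 111 (no change)

Fixpoint:
  val[0] = 011
  val[1] = 110
  val[2] = 111
  val[3] = 101
  val[4] = 111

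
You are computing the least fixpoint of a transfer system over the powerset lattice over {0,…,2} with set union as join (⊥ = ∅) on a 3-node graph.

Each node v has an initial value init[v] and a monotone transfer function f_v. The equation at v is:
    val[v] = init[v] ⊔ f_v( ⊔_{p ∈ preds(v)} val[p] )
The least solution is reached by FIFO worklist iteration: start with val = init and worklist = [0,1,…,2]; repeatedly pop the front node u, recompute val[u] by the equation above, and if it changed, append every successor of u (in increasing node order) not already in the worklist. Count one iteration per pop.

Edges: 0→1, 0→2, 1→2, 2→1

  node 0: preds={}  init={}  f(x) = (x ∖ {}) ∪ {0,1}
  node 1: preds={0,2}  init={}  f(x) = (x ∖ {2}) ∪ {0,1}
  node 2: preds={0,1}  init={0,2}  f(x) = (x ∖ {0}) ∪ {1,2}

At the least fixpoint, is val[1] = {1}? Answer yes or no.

no

Worklist (4 pops):
  #1 pop 0: in={} → {0,1} (was {}); enqueue []
  #2 pop 1: in={0,1,2} → {0,1} (was {}); enqueue []
  #3 pop 2: in={0,1} → {0,1,2} (was {0,2}); enqueue [1]
  #4 pop 1: in={0,1,2} → {0,1} (no change)

Fixpoint:
  val[0] = {0,1}
  val[1] = {0,1}
  val[2] = {0,1,2}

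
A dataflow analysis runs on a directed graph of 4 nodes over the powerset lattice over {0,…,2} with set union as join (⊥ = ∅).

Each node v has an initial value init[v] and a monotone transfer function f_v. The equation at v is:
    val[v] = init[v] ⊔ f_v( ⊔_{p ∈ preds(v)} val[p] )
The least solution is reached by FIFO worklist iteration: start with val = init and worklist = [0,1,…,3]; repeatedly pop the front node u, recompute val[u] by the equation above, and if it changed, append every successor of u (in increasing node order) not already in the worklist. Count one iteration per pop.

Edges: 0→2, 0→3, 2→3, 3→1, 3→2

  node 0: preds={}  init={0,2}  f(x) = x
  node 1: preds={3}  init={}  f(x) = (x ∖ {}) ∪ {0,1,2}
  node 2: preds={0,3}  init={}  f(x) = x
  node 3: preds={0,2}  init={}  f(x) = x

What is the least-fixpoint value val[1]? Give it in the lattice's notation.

{0,1,2}

Trace (6 dequeues):
  [1] u=0 | in {} | out {0,2} | ==
  [2] u=1 | in {} | out {0,1,2} | prev {} | push {}
  [3] u=2 | in {0,2} | out {0,2} | prev {} | push {}
  [4] u=3 | in {0,2} | out {0,2} | prev {} | push {1,2}
  [5] u=1 | in {0,2} | out {0,1,2} | ==
  [6] u=2 | in {0,2} | out {0,2} | ==

Converged values:
  [0] {0,2}
  [1] {0,1,2}
  [2] {0,2}
  [3] {0,2}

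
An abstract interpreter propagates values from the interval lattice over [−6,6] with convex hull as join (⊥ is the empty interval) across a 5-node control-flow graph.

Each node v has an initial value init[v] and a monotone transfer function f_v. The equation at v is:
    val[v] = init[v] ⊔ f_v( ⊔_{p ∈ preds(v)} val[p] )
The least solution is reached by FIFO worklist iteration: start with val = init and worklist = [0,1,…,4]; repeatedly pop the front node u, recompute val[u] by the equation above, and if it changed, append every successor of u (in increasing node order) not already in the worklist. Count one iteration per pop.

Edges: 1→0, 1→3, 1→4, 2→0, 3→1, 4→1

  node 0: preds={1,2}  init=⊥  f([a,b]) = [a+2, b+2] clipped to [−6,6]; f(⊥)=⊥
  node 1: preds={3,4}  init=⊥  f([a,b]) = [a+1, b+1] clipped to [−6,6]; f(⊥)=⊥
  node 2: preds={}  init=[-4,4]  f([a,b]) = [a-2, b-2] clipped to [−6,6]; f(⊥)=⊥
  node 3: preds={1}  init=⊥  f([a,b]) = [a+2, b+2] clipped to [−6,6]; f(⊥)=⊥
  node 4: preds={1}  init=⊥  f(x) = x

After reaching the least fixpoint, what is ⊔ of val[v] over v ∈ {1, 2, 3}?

[-4,4]

Trace (5 dequeues):
  [1] u=0 | in [-4,4] | out [-2,6] | prev ⊥ | push {}
  [2] u=1 | in ⊥ | out ⊥ | ==
  [3] u=2 | in ⊥ | out [-4,4] | ==
  [4] u=3 | in ⊥ | out ⊥ | ==
  [5] u=4 | in ⊥ | out ⊥ | ==

Converged values:
  [0] [-2,6]
  [1] ⊥
  [2] [-4,4]
  [3] ⊥
  [4] ⊥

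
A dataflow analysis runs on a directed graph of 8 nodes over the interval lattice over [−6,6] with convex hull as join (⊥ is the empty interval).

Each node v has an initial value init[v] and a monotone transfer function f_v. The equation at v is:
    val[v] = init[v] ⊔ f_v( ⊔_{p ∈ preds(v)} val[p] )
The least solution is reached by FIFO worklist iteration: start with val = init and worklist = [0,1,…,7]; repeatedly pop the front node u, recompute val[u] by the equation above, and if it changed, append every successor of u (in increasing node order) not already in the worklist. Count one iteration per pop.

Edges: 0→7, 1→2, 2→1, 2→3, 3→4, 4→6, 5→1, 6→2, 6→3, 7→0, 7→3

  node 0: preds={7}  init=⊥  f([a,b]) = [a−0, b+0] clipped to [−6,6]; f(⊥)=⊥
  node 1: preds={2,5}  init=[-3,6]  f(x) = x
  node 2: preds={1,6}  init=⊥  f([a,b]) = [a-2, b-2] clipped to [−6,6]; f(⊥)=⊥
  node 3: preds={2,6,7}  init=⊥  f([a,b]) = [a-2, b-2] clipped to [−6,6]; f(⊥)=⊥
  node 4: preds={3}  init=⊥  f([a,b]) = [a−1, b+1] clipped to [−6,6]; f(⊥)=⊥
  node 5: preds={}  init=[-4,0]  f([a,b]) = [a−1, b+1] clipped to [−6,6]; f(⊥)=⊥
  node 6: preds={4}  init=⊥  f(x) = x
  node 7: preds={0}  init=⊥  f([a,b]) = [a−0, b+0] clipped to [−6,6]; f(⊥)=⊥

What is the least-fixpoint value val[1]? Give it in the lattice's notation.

Worklist (11 pops):
  #1 pop 0: in=⊥ → ⊥ (no change)
  #2 pop 1: in=[-4,0] → [-4,6] (was [-3,6]); enqueue []
  #3 pop 2: in=[-4,6] → [-6,4] (was ⊥); enqueue [1]
  #4 pop 3: in=[-6,4] → [-6,2] (was ⊥); enqueue []
  #5 pop 4: in=[-6,2] → [-6,3] (was ⊥); enqueue []
  #6 pop 5: in=⊥ → [-4,0] (no change)
  #7 pop 6: in=[-6,3] → [-6,3] (was ⊥); enqueue [2,3]
  #8 pop 7: in=⊥ → ⊥ (no change)
  #9 pop 1: in=[-6,4] → [-6,6] (was [-4,6]); enqueue []
  #10 pop 2: in=[-6,6] → [-6,4] (no change)
  #11 pop 3: in=[-6,4] → [-6,2] (no change)

Fixpoint:
  val[0] = ⊥
  val[1] = [-6,6]
  val[2] = [-6,4]
  val[3] = [-6,2]
  val[4] = [-6,3]
  val[5] = [-4,0]
  val[6] = [-6,3]
  val[7] = ⊥

[-6,6]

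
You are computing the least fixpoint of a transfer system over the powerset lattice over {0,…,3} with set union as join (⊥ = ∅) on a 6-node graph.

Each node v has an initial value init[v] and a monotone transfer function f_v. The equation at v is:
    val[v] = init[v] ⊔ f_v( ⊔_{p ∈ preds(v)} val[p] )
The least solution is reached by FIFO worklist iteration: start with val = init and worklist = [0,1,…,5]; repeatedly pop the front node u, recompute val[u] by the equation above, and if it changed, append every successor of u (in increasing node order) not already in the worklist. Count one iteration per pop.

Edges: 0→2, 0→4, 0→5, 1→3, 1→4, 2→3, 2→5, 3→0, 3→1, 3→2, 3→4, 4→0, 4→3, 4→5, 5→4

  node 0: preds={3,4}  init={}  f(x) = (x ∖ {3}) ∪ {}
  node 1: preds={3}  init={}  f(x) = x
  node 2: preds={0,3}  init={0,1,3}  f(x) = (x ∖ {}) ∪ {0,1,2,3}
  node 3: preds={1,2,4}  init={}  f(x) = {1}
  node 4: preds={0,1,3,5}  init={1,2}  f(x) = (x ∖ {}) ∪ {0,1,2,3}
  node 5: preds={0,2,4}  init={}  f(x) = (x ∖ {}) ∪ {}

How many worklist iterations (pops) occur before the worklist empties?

Trace (12 dequeues):
  [1] u=0 | in {1,2} | out {1,2} | prev {} | push {}
  [2] u=1 | in {} | out {} | ==
  [3] u=2 | in {1,2} | out {0,1,2,3} | prev {0,1,3} | push {}
  [4] u=3 | in {0,1,2,3} | out {1} | prev {} | push {0,1,2}
  [5] u=4 | in {1,2} | out {0,1,2,3} | prev {1,2} | push {3}
  [6] u=5 | in {0,1,2,3} | out {0,1,2,3} | prev {} | push {4}
  [7] u=0 | in {0,1,2,3} | out {0,1,2} | prev {1,2} | push {5}
  [8] u=1 | in {1} | out {1} | prev {} | push {}
  [9] u=2 | in {0,1,2} | out {0,1,2,3} | ==
  [10] u=3 | in {0,1,2,3} | out {1} | ==
  [11] u=4 | in {0,1,2,3} | out {0,1,2,3} | ==
  [12] u=5 | in {0,1,2,3} | out {0,1,2,3} | ==

Converged values:
  [0] {0,1,2}
  [1] {1}
  [2] {0,1,2,3}
  [3] {1}
  [4] {0,1,2,3}
  [5] {0,1,2,3}

12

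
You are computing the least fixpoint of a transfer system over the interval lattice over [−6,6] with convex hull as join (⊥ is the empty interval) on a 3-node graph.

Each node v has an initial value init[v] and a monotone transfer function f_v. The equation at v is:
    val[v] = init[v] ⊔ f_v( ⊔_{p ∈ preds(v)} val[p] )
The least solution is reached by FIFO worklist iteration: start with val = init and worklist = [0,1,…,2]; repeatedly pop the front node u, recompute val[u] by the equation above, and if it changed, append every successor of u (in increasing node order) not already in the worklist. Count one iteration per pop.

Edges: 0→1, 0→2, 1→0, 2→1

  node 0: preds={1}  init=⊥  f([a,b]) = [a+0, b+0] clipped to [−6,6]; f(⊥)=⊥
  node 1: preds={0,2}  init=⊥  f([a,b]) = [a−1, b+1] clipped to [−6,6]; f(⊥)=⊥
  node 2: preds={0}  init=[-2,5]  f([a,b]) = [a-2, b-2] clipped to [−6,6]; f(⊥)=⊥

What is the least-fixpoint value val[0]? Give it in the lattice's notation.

[-6,6]

Iteration log — 12 steps:
  step 1. node 0  ⊔preds=⊥  new=⊥  stable
  step 2. node 1  ⊔preds=[-2,5]  new=[-3,6]  old=⊥  +wl: 0
  step 3. node 2  ⊔preds=⊥  new=[-2,5]  stable
  step 4. node 0  ⊔preds=[-3,6]  new=[-3,6]  old=⊥  +wl: 1,2
  step 5. node 1  ⊔preds=[-3,6]  new=[-4,6]  old=[-3,6]  +wl: 0
  step 6. node 2  ⊔preds=[-3,6]  new=[-5,5]  old=[-2,5]  +wl: 1
  step 7. node 0  ⊔preds=[-4,6]  new=[-4,6]  old=[-3,6]  +wl: 2
  step 8. node 1  ⊔preds=[-5,6]  new=[-6,6]  old=[-4,6]  +wl: 0
  step 9. node 2  ⊔preds=[-4,6]  new=[-6,5]  old=[-5,5]  +wl: 1
  step 10. node 0  ⊔preds=[-6,6]  new=[-6,6]  old=[-4,6]  +wl: 2
  step 11. node 1  ⊔preds=[-6,6]  new=[-6,6]  stable
  step 12. node 2  ⊔preds=[-6,6]  new=[-6,5]  stable

Least fixpoint reached:
  node 0: [-6,6]
  node 1: [-6,6]
  node 2: [-6,5]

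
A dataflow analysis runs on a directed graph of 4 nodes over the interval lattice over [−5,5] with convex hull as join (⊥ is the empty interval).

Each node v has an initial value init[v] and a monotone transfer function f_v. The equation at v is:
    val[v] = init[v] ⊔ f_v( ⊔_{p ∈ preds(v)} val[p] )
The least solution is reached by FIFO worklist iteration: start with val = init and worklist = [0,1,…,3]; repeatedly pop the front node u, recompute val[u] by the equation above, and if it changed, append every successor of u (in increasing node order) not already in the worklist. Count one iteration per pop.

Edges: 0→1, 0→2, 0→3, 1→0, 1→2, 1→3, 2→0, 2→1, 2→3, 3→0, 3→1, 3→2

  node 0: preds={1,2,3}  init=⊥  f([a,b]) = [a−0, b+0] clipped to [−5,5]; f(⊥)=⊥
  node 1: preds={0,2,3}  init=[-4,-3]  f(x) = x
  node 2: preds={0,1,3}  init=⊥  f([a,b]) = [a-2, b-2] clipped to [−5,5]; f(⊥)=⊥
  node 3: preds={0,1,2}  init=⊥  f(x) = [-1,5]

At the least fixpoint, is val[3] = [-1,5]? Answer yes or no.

yes

Worklist (10 pops):
  #1 pop 0: in=[-4,-3] → [-4,-3] (was ⊥); enqueue []
  #2 pop 1: in=[-4,-3] → [-4,-3] (no change)
  #3 pop 2: in=[-4,-3] → [-5,-5] (was ⊥); enqueue [0,1]
  #4 pop 3: in=[-5,-3] → [-1,5] (was ⊥); enqueue [2]
  #5 pop 0: in=[-5,5] → [-5,5] (was [-4,-3]); enqueue [3]
  #6 pop 1: in=[-5,5] → [-5,5] (was [-4,-3]); enqueue [0]
  #7 pop 2: in=[-5,5] → [-5,3] (was [-5,-5]); enqueue [1]
  #8 pop 3: in=[-5,5] → [-1,5] (no change)
  #9 pop 0: in=[-5,5] → [-5,5] (no change)
  #10 pop 1: in=[-5,5] → [-5,5] (no change)

Fixpoint:
  val[0] = [-5,5]
  val[1] = [-5,5]
  val[2] = [-5,3]
  val[3] = [-1,5]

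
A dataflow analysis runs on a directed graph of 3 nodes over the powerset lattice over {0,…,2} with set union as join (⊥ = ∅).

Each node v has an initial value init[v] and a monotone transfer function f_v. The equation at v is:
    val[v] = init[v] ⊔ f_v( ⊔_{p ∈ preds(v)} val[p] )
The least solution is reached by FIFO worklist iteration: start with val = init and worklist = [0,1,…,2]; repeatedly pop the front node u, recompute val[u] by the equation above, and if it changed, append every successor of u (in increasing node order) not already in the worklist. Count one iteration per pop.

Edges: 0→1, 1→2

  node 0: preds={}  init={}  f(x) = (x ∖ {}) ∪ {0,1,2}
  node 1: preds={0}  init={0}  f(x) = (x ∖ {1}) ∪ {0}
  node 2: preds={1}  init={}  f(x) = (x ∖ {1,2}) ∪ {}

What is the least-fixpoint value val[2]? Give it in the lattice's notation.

{0}

Worklist (3 pops):
  #1 pop 0: in={} → {0,1,2} (was {}); enqueue []
  #2 pop 1: in={0,1,2} → {0,2} (was {0}); enqueue []
  #3 pop 2: in={0,2} → {0} (was {}); enqueue []

Fixpoint:
  val[0] = {0,1,2}
  val[1] = {0,2}
  val[2] = {0}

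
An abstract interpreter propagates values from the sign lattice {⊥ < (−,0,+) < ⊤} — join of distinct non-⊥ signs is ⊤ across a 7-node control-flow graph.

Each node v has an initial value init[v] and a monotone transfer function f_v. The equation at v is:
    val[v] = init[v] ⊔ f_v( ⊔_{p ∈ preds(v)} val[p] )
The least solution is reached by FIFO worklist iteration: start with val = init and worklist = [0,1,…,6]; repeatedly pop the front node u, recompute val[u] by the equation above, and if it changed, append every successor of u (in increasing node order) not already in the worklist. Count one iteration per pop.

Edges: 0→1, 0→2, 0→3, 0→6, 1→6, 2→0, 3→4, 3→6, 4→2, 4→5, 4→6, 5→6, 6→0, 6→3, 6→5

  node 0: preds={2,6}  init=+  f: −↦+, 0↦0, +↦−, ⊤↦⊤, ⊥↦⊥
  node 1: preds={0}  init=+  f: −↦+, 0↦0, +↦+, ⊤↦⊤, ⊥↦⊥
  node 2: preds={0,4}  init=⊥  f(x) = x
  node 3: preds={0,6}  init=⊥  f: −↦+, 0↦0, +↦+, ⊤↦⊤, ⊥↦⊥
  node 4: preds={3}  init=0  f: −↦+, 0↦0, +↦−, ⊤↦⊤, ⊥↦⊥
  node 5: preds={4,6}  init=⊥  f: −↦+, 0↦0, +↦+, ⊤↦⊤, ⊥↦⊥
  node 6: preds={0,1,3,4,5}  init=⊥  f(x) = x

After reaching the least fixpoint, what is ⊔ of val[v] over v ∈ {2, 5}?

⊤

Trace (14 dequeues):
  [1] u=0 | in ⊥ | out + | ==
  [2] u=1 | in + | out + | ==
  [3] u=2 | in ⊤ | out ⊤ | prev ⊥ | push {0}
  [4] u=3 | in + | out + | prev ⊥ | push {}
  [5] u=4 | in + | out ⊤ | prev 0 | push {2}
  [6] u=5 | in ⊤ | out ⊤ | prev ⊥ | push {}
  [7] u=6 | in ⊤ | out ⊤ | prev ⊥ | push {3,5}
  [8] u=0 | in ⊤ | out ⊤ | prev + | push {1,6}
  [9] u=2 | in ⊤ | out ⊤ | ==
  [10] u=3 | in ⊤ | out ⊤ | prev + | push {4}
  [11] u=5 | in ⊤ | out ⊤ | ==
  [12] u=1 | in ⊤ | out ⊤ | prev + | push {}
  [13] u=6 | in ⊤ | out ⊤ | ==
  [14] u=4 | in ⊤ | out ⊤ | ==

Converged values:
  [0] ⊤
  [1] ⊤
  [2] ⊤
  [3] ⊤
  [4] ⊤
  [5] ⊤
  [6] ⊤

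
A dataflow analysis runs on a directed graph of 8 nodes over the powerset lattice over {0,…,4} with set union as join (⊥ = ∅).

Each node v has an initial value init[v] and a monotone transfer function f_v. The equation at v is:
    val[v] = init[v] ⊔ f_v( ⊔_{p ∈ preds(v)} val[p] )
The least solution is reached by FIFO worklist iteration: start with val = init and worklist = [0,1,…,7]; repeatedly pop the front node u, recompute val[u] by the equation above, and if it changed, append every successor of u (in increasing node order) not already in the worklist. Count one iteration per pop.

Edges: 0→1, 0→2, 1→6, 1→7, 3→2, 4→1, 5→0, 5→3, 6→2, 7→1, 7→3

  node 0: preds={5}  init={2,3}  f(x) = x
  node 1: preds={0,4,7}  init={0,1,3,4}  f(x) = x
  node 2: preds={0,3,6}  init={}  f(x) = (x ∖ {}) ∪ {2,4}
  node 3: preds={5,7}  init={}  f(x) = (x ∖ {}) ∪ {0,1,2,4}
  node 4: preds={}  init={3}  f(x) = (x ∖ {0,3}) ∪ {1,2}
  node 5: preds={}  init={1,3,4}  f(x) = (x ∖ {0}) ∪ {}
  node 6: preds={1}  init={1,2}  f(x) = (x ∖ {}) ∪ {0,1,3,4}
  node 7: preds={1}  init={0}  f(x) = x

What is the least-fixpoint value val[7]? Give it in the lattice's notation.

Worklist (11 pops):
  #1 pop 0: in={1,3,4} → {1,2,3,4} (was {2,3}); enqueue []
  #2 pop 1: in={0,1,2,3,4} → {0,1,2,3,4} (was {0,1,3,4}); enqueue []
  #3 pop 2: in={1,2,3,4} → {1,2,3,4} (was {}); enqueue []
  #4 pop 3: in={0,1,3,4} → {0,1,2,3,4} (was {}); enqueue [2]
  #5 pop 4: in={} → {1,2,3} (was {3}); enqueue [1]
  #6 pop 5: in={} → {1,3,4} (no change)
  #7 pop 6: in={0,1,2,3,4} → {0,1,2,3,4} (was {1,2}); enqueue []
  #8 pop 7: in={0,1,2,3,4} → {0,1,2,3,4} (was {0}); enqueue [3]
  #9 pop 2: in={0,1,2,3,4} → {0,1,2,3,4} (was {1,2,3,4}); enqueue []
  #10 pop 1: in={0,1,2,3,4} → {0,1,2,3,4} (no change)
  #11 pop 3: in={0,1,2,3,4} → {0,1,2,3,4} (no change)

Fixpoint:
  val[0] = {1,2,3,4}
  val[1] = {0,1,2,3,4}
  val[2] = {0,1,2,3,4}
  val[3] = {0,1,2,3,4}
  val[4] = {1,2,3}
  val[5] = {1,3,4}
  val[6] = {0,1,2,3,4}
  val[7] = {0,1,2,3,4}

{0,1,2,3,4}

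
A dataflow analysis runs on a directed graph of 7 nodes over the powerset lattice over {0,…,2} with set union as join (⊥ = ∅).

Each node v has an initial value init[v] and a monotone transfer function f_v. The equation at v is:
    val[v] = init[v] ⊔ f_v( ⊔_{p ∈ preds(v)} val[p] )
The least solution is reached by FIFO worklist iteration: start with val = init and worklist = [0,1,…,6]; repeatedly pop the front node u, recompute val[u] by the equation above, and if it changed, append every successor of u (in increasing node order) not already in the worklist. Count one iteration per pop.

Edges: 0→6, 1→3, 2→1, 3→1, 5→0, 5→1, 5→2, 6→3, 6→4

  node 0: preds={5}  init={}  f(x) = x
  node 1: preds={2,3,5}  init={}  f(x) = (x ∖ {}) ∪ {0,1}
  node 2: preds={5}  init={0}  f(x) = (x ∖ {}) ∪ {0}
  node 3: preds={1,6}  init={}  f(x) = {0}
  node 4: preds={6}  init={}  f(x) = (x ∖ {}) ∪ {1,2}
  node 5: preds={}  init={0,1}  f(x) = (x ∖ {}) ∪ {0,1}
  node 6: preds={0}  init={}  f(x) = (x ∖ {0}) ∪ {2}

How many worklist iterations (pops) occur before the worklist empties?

10

Iteration log — 10 steps:
  step 1. node 0  ⊔preds={0,1}  new={0,1}  old={}  +wl: 
  step 2. node 1  ⊔preds={0,1}  new={0,1}  old={}  +wl: 
  step 3. node 2  ⊔preds={0,1}  new={0,1}  old={0}  +wl: 1
  step 4. node 3  ⊔preds={0,1}  new={0}  old={}  +wl: 
  step 5. node 4  ⊔preds={}  new={1,2}  old={}  +wl: 
  step 6. node 5  ⊔preds={}  new={0,1}  stable
  step 7. node 6  ⊔preds={0,1}  new={1,2}  old={}  +wl: 3,4
  step 8. node 1  ⊔preds={0,1}  new={0,1}  stable
  step 9. node 3  ⊔preds={0,1,2}  new={0}  stable
  step 10. node 4  ⊔preds={1,2}  new={1,2}  stable

Least fixpoint reached:
  node 0: {0,1}
  node 1: {0,1}
  node 2: {0,1}
  node 3: {0}
  node 4: {1,2}
  node 5: {0,1}
  node 6: {1,2}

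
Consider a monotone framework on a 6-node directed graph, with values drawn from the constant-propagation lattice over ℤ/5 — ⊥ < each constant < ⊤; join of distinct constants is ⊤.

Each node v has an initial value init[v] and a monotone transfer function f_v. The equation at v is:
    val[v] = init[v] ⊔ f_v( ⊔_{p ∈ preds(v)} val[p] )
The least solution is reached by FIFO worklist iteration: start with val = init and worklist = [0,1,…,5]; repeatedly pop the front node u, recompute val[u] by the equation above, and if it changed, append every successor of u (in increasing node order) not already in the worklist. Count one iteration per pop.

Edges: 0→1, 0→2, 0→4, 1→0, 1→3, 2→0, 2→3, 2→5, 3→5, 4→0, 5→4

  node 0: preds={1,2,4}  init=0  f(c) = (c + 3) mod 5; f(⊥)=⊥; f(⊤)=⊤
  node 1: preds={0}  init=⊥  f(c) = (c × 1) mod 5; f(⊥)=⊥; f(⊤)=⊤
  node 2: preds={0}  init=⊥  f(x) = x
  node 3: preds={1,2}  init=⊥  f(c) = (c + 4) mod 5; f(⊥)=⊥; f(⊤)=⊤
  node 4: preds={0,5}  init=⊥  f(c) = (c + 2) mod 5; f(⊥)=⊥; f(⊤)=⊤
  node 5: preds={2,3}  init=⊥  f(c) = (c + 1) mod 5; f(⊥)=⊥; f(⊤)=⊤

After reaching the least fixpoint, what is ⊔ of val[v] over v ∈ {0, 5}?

Worklist (13 pops):
  #1 pop 0: in=⊥ → 0 (no change)
  #2 pop 1: in=0 → 0 (was ⊥); enqueue [0]
  #3 pop 2: in=0 → 0 (was ⊥); enqueue []
  #4 pop 3: in=0 → 4 (was ⊥); enqueue []
  #5 pop 4: in=0 → 2 (was ⊥); enqueue []
  #6 pop 5: in=⊤ → ⊤ (was ⊥); enqueue [4]
  #7 pop 0: in=⊤ → ⊤ (was 0); enqueue [1,2]
  #8 pop 4: in=⊤ → ⊤ (was 2); enqueue [0]
  #9 pop 1: in=⊤ → ⊤ (was 0); enqueue [3]
  #10 pop 2: in=⊤ → ⊤ (was 0); enqueue [5]
  #11 pop 0: in=⊤ → ⊤ (no change)
  #12 pop 3: in=⊤ → ⊤ (was 4); enqueue []
  #13 pop 5: in=⊤ → ⊤ (no change)

Fixpoint:
  val[0] = ⊤
  val[1] = ⊤
  val[2] = ⊤
  val[3] = ⊤
  val[4] = ⊤
  val[5] = ⊤

⊤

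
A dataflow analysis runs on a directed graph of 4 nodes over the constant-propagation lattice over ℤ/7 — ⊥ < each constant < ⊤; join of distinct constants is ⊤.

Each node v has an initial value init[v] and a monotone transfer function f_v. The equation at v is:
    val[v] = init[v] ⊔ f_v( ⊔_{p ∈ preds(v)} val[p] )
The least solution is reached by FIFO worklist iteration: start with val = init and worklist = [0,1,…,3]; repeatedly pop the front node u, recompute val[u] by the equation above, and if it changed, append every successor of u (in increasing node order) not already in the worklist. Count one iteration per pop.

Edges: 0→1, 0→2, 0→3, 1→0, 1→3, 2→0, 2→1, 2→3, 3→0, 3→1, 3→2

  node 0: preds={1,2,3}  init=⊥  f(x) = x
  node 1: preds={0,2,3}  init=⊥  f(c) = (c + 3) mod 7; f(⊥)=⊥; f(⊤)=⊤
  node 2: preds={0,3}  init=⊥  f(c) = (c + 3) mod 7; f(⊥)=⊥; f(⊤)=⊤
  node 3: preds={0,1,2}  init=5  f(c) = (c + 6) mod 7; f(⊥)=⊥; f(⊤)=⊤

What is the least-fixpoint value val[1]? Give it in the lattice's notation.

⊤

Trace (10 dequeues):
  [1] u=0 | in 5 | out 5 | prev ⊥ | push {}
  [2] u=1 | in 5 | out 1 | prev ⊥ | push {0}
  [3] u=2 | in 5 | out 1 | prev ⊥ | push {1}
  [4] u=3 | in ⊤ | out ⊤ | prev 5 | push {2}
  [5] u=0 | in ⊤ | out ⊤ | prev 5 | push {3}
  [6] u=1 | in ⊤ | out ⊤ | prev 1 | push {0}
  [7] u=2 | in ⊤ | out ⊤ | prev 1 | push {1}
  [8] u=3 | in ⊤ | out ⊤ | ==
  [9] u=0 | in ⊤ | out ⊤ | ==
  [10] u=1 | in ⊤ | out ⊤ | ==

Converged values:
  [0] ⊤
  [1] ⊤
  [2] ⊤
  [3] ⊤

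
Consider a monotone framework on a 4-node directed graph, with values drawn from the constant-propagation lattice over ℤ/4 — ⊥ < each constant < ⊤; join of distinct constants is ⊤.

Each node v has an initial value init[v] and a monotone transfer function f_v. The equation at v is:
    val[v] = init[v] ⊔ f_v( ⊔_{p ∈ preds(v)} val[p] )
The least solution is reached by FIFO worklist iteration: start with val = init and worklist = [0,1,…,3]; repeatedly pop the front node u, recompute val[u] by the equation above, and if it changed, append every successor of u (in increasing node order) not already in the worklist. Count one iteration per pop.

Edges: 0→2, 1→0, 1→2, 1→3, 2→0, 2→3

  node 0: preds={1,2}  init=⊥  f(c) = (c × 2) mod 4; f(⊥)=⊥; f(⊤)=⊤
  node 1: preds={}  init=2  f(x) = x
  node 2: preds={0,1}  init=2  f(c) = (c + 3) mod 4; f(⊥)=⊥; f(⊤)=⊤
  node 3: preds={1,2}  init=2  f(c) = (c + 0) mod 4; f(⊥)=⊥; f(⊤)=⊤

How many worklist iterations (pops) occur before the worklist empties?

Trace (6 dequeues):
  [1] u=0 | in 2 | out 0 | prev ⊥ | push {}
  [2] u=1 | in ⊥ | out 2 | ==
  [3] u=2 | in ⊤ | out ⊤ | prev 2 | push {0}
  [4] u=3 | in ⊤ | out ⊤ | prev 2 | push {}
  [5] u=0 | in ⊤ | out ⊤ | prev 0 | push {2}
  [6] u=2 | in ⊤ | out ⊤ | ==

Converged values:
  [0] ⊤
  [1] 2
  [2] ⊤
  [3] ⊤

6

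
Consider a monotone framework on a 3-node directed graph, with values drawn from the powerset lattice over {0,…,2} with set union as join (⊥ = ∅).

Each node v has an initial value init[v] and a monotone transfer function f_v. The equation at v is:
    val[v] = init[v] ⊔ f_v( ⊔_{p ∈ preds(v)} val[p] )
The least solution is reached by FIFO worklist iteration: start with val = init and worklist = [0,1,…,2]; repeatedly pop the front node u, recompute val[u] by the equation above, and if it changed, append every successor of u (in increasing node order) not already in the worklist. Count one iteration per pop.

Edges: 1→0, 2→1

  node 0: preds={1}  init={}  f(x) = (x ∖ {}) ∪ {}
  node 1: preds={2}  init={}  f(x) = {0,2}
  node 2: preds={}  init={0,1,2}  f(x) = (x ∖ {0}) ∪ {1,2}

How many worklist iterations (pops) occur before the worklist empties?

Trace (4 dequeues):
  [1] u=0 | in {} | out {} | ==
  [2] u=1 | in {0,1,2} | out {0,2} | prev {} | push {0}
  [3] u=2 | in {} | out {0,1,2} | ==
  [4] u=0 | in {0,2} | out {0,2} | prev {} | push {}

Converged values:
  [0] {0,2}
  [1] {0,2}
  [2] {0,1,2}

4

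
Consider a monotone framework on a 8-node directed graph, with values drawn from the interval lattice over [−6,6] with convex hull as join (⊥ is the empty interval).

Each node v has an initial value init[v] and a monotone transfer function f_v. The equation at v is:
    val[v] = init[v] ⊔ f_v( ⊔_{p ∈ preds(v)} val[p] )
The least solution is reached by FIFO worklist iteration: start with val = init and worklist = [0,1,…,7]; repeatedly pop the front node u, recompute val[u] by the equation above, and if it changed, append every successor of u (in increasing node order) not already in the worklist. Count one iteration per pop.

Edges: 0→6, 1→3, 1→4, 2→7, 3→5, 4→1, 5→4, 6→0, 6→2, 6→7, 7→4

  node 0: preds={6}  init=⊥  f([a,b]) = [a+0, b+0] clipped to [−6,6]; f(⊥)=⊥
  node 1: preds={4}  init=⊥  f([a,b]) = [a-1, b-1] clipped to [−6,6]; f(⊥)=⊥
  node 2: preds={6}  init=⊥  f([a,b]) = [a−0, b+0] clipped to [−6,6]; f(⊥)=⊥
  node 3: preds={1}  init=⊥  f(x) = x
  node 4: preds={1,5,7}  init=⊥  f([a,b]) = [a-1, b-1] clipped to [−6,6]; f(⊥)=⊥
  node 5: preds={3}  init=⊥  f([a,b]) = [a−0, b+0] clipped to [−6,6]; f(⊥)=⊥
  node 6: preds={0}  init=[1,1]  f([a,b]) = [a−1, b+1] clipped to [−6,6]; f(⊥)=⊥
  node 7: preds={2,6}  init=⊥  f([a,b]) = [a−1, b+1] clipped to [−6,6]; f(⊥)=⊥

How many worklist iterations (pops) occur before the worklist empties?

Trace (54 dequeues):
  [1] u=0 | in [1,1] | out [1,1] | prev ⊥ | push {}
  [2] u=1 | in ⊥ | out ⊥ | ==
  [3] u=2 | in [1,1] | out [1,1] | prev ⊥ | push {}
  [4] u=3 | in ⊥ | out ⊥ | ==
  [5] u=4 | in ⊥ | out ⊥ | ==
  [6] u=5 | in ⊥ | out ⊥ | ==
  [7] u=6 | in [1,1] | out [0,2] | prev [1,1] | push {0,2}
  [8] u=7 | in [0,2] | out [-1,3] | prev ⊥ | push {4}
  [9] u=0 | in [0,2] | out [0,2] | prev [1,1] | push {6}
  [10] u=2 | in [0,2] | out [0,2] | prev [1,1] | push {7}
  [11] u=4 | in [-1,3] | out [-2,2] | prev ⊥ | push {1}
  [12] u=6 | in [0,2] | out [-1,3] | prev [0,2] | push {0,2}
  [13] u=7 | in [-1,3] | out [-2,4] | prev [-1,3] | push {4}
  [14] u=1 | in [-2,2] | out [-3,1] | prev ⊥ | push {3}
  [15] u=0 | in [-1,3] | out [-1,3] | prev [0,2] | push {6}
  [16] u=2 | in [-1,3] | out [-1,3] | prev [0,2] | push {7}
  [17] u=4 | in [-3,4] | out [-4,3] | prev [-2,2] | push {1}
  [18] u=3 | in [-3,1] | out [-3,1] | prev ⊥ | push {5}
  [19] u=6 | in [-1,3] | out [-2,4] | prev [-1,3] | push {0,2}
  [20] u=7 | in [-2,4] | out [-3,5] | prev [-2,4] | push {4}
  [21] u=1 | in [-4,3] | out [-5,2] | prev [-3,1] | push {3}
  [22] u=5 | in [-3,1] | out [-3,1] | prev ⊥ | push {}
  [23] u=0 | in [-2,4] | out [-2,4] | prev [-1,3] | push {6}
  [24] u=2 | in [-2,4] | out [-2,4] | prev [-1,3] | push {7}
  [25] u=4 | in [-5,5] | out [-6,4] | prev [-4,3] | push {1}
  [26] u=3 | in [-5,2] | out [-5,2] | prev [-3,1] | push {5}
  [27] u=6 | in [-2,4] | out [-3,5] | prev [-2,4] | push {0,2}
  [28] u=7 | in [-3,5] | out [-4,6] | prev [-3,5] | push {4}
  [29] u=1 | in [-6,4] | out [-6,3] | prev [-5,2] | push {3}
  [30] u=5 | in [-5,2] | out [-5,2] | prev [-3,1] | push {}
  [31] u=0 | in [-3,5] | out [-3,5] | prev [-2,4] | push {6}
  [32] u=2 | in [-3,5] | out [-3,5] | prev [-2,4] | push {7}
  [33] u=4 | in [-6,6] | out [-6,5] | prev [-6,4] | push {1}
  [34] u=3 | in [-6,3] | out [-6,3] | prev [-5,2] | push {5}
  [35] u=6 | in [-3,5] | out [-4,6] | prev [-3,5] | push {0,2}
  [36] u=7 | in [-4,6] | out [-5,6] | prev [-4,6] | push {4}
  [37] u=1 | in [-6,5] | out [-6,4] | prev [-6,3] | push {3}
  [38] u=5 | in [-6,3] | out [-6,3] | prev [-5,2] | push {}
  [39] u=0 | in [-4,6] | out [-4,6] | prev [-3,5] | push {6}
  [40] u=2 | in [-4,6] | out [-4,6] | prev [-3,5] | push {7}
  [41] u=4 | in [-6,6] | out [-6,5] | ==
  [42] u=3 | in [-6,4] | out [-6,4] | prev [-6,3] | push {5}
  [43] u=6 | in [-4,6] | out [-5,6] | prev [-4,6] | push {0,2}
  [44] u=7 | in [-5,6] | out [-6,6] | prev [-5,6] | push {4}
  [45] u=5 | in [-6,4] | out [-6,4] | prev [-6,3] | push {}
  [46] u=0 | in [-5,6] | out [-5,6] | prev [-4,6] | push {6}
  [47] u=2 | in [-5,6] | out [-5,6] | prev [-4,6] | push {7}
  [48] u=4 | in [-6,6] | out [-6,5] | ==
  [49] u=6 | in [-5,6] | out [-6,6] | prev [-5,6] | push {0,2}
  [50] u=7 | in [-6,6] | out [-6,6] | ==
  [51] u=0 | in [-6,6] | out [-6,6] | prev [-5,6] | push {6}
  [52] u=2 | in [-6,6] | out [-6,6] | prev [-5,6] | push {7}
  [53] u=6 | in [-6,6] | out [-6,6] | ==
  [54] u=7 | in [-6,6] | out [-6,6] | ==

Converged values:
  [0] [-6,6]
  [1] [-6,4]
  [2] [-6,6]
  [3] [-6,4]
  [4] [-6,5]
  [5] [-6,4]
  [6] [-6,6]
  [7] [-6,6]

54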